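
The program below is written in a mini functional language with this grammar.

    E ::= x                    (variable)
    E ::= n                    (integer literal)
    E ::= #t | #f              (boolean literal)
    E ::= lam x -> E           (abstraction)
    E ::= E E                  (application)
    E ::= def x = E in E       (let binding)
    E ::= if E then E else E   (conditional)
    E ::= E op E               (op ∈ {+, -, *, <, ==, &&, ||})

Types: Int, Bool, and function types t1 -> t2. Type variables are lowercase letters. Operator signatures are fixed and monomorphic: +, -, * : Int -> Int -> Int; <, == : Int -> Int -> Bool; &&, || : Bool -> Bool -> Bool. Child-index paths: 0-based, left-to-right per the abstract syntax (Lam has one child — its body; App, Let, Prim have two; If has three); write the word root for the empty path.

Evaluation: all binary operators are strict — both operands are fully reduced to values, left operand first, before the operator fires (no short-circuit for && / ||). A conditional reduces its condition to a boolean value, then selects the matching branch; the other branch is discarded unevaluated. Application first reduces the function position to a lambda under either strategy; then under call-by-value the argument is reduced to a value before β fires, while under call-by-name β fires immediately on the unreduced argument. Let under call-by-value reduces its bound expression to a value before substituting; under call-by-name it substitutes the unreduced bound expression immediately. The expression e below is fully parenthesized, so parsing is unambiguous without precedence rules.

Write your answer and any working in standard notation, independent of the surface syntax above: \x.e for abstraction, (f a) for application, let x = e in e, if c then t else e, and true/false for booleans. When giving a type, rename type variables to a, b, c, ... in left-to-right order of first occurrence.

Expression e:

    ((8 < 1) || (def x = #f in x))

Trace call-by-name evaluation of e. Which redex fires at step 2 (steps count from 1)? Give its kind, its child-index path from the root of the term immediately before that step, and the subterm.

Working:
step 0: ((8 < 1) || (let x = false in x))
step 1: [delta@0] (false || (let x = false in x))
step 2: [let@1] (false || false)

Answer: let at 1 : (let x = false in x)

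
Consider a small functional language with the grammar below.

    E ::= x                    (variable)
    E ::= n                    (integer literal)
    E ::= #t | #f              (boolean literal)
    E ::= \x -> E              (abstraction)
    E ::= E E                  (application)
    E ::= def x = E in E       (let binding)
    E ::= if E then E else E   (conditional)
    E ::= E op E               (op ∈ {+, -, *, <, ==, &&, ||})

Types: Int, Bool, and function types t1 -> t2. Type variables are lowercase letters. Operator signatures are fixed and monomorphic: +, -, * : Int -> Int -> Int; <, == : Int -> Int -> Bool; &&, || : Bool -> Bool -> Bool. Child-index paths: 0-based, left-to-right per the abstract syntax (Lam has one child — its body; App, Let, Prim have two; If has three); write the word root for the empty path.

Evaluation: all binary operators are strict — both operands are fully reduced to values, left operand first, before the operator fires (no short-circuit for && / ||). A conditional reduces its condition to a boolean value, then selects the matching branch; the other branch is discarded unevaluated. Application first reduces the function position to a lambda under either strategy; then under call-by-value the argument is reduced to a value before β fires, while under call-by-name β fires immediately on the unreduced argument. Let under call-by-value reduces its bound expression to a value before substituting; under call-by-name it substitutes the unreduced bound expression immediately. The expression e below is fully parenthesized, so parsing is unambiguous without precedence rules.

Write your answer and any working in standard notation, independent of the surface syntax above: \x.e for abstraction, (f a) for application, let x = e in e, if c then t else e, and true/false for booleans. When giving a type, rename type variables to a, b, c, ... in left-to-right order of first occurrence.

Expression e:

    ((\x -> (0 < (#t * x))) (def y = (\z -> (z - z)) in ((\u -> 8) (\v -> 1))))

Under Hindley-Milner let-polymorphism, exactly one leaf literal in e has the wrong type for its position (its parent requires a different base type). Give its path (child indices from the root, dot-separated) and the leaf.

Derivation:
  unify Int ~ Int
  unify Bool ~ Int
  FAIL: mismatch Bool ~ Int

Answer: 0.0.1.0 : true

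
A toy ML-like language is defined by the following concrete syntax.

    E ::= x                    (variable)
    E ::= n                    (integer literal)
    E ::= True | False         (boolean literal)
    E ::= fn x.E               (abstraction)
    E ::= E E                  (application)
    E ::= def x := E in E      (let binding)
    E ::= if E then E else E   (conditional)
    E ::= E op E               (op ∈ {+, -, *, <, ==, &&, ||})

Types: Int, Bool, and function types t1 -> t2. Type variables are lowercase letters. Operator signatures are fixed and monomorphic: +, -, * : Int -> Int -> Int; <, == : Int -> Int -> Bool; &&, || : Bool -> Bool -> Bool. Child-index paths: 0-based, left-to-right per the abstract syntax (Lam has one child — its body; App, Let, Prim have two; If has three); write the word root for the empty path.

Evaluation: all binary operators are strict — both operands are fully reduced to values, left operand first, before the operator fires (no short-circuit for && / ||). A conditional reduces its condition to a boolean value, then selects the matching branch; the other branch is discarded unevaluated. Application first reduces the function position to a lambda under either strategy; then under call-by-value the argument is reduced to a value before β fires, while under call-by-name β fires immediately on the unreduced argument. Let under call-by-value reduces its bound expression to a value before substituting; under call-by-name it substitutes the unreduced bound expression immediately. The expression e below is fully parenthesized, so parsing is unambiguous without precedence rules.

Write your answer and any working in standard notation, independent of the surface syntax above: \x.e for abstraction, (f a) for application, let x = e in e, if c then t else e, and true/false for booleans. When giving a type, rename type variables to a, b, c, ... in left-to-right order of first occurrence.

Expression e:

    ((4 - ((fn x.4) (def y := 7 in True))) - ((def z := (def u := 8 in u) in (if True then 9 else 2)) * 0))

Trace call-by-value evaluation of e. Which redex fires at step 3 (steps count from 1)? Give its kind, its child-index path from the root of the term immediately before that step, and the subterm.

Working:
step 0: ((4 - ((\x.4) (let y = 7 in true))) - ((let z = (let u = 8 in u) in (if true then 9 else 2)) * 0))
step 1: [let@0.1.1] ((4 - ((\x.4) true)) - ((let z = (let u = 8 in u) in (if true then 9 else 2)) * 0))
step 2: [beta@0.1] ((4 - 4) - ((let z = (let u = 8 in u) in (if true then 9 else 2)) * 0))
step 3: [delta@0] (0 - ((let z = (let u = 8 in u) in (if true then 9 else 2)) * 0))

Answer: delta at 0 : (4 - 4)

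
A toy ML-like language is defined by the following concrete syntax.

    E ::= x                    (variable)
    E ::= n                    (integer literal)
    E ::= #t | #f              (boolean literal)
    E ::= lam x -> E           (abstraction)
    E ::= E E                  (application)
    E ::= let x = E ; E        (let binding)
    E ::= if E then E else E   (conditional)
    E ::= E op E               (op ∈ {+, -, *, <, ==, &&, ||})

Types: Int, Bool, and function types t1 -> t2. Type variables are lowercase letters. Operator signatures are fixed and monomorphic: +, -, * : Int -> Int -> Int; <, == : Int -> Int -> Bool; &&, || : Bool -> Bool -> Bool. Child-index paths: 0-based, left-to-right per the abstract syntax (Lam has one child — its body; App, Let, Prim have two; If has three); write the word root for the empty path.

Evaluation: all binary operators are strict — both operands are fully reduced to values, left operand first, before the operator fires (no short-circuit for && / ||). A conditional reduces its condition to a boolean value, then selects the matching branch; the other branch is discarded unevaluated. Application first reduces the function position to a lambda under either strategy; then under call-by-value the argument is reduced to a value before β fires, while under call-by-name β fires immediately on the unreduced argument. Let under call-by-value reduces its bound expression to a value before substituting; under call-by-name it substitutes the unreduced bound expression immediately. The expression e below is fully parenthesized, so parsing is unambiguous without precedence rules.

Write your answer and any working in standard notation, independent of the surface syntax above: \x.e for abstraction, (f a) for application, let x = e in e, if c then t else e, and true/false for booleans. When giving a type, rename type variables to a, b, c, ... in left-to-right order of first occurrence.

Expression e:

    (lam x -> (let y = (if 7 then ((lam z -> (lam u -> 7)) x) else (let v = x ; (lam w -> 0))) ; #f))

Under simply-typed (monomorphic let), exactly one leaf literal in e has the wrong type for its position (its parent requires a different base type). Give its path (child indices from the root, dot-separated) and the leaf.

Answer: 0.0.0 : 7

Working:
  unify Int ~ Bool
  FAIL: mismatch Int ~ Bool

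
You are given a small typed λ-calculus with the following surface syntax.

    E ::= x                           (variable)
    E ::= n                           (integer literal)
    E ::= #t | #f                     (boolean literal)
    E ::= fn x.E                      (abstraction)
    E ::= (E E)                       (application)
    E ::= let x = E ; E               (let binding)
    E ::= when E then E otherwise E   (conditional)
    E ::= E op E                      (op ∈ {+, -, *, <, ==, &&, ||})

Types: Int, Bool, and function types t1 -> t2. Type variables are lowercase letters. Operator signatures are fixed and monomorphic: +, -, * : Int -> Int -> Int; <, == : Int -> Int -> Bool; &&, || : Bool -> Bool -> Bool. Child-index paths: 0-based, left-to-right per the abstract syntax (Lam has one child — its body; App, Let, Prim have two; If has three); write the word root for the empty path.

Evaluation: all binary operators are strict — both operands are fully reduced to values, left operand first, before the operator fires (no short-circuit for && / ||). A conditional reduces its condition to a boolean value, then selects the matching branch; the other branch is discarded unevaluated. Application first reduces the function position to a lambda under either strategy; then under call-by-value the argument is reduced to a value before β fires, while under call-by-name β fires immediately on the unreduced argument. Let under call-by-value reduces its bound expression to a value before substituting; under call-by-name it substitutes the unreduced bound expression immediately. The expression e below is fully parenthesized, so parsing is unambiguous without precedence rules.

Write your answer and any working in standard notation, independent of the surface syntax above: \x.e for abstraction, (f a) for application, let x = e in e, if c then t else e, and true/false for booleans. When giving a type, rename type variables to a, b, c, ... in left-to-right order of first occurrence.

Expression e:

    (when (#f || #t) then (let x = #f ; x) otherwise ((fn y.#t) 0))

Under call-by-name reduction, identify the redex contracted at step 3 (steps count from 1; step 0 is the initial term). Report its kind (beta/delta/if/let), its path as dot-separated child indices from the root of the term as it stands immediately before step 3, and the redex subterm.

Working:
step 0: (if (false || true) then (let x = false in x) else ((\y.true) 0))
step 1: [delta@0] (if true then (let x = false in x) else ((\y.true) 0))
step 2: [if@root] (let x = false in x)
step 3: [let@root] false

Answer: let at root : (let x = false in x)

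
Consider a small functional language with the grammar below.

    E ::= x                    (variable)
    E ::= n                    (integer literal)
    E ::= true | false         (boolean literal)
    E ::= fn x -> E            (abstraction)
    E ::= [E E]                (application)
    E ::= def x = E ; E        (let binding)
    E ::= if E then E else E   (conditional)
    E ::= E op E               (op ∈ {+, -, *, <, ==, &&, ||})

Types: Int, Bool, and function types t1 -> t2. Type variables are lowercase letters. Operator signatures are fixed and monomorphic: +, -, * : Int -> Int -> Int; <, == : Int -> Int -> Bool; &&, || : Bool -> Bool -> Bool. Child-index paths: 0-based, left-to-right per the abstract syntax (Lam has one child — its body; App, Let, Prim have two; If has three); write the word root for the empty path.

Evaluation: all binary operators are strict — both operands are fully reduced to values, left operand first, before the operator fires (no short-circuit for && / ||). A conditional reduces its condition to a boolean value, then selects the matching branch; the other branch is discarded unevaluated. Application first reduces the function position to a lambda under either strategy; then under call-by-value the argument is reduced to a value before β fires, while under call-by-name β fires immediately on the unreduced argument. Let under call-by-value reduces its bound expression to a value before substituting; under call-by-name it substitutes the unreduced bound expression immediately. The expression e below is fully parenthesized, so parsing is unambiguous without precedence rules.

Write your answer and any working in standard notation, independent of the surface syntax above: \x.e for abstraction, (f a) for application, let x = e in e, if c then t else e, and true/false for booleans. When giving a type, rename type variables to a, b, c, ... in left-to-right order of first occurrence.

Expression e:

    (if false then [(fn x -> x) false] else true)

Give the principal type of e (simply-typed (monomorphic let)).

Working:
  unify Bool ~ Bool
x : a
\x._ : a -> a
  unify a -> a ~ Bool -> b
  unify a ~ Bool
  unify Bool ~ b
_ _ : Bool
  unify Bool ~ Bool

Answer: Bool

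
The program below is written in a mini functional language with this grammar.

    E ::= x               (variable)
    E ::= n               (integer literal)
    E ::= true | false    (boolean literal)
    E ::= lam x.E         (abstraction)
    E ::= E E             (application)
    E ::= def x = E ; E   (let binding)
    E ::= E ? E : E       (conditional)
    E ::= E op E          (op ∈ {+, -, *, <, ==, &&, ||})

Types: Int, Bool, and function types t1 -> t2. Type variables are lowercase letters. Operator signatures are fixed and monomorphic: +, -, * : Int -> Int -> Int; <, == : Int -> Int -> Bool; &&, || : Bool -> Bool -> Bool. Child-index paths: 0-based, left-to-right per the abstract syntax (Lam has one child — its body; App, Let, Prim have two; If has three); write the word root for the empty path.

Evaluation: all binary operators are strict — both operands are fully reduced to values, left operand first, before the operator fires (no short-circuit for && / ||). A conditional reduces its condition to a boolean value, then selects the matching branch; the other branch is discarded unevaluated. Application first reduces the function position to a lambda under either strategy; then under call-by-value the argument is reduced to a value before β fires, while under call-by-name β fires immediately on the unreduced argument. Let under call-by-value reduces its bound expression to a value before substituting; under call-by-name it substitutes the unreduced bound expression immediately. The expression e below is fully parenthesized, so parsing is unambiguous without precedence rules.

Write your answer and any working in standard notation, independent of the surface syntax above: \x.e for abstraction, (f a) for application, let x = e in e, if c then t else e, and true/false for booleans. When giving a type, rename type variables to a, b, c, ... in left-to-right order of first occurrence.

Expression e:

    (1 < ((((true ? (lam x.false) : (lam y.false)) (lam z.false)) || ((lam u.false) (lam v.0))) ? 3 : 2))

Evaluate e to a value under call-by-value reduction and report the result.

Answer: true

Working:
step 0: (1 < (if (((if true then (\x.false) else (\y.false)) (\z.false)) || ((\u.false) (\v.0))) then 3 else 2))
step 1: [if@1.0.0.0] (1 < (if (((\x.false) (\z.false)) || ((\u.false) (\v.0))) then 3 else 2))
step 2: [beta@1.0.0] (1 < (if (false || ((\u.false) (\v.0))) then 3 else 2))
step 3: [beta@1.0.1] (1 < (if (false || false) then 3 else 2))
step 4: [delta@1.0] (1 < (if false then 3 else 2))
step 5: [if@1] (1 < 2)
step 6: [delta@root] true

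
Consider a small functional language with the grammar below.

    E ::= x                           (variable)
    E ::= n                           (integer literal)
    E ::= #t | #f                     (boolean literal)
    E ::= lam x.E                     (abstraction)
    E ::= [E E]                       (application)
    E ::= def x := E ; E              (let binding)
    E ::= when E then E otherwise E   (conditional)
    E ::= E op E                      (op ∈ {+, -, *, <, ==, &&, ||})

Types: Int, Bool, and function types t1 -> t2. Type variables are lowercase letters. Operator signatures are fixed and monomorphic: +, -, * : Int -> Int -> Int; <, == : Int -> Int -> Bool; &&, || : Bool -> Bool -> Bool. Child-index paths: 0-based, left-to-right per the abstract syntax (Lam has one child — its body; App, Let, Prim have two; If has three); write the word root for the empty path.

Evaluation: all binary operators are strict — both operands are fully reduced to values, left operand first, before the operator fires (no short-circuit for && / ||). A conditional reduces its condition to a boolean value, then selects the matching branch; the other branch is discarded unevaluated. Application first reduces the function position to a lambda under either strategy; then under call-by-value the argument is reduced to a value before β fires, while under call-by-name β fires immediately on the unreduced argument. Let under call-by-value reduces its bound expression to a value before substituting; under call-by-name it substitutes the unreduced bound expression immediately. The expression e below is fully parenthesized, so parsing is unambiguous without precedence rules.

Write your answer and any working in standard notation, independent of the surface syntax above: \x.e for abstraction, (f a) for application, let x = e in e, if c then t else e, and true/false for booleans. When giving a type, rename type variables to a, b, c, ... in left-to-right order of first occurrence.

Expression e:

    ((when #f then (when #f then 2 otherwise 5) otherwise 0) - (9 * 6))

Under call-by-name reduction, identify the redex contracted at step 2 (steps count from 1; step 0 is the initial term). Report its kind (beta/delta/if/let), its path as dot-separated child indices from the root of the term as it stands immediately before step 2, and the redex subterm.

Derivation:
step 0: ((if false then (if false then 2 else 5) else 0) - (9 * 6))
step 1: [if@0] (0 - (9 * 6))
step 2: [delta@1] (0 - 54)

Answer: delta at 1 : (9 * 6)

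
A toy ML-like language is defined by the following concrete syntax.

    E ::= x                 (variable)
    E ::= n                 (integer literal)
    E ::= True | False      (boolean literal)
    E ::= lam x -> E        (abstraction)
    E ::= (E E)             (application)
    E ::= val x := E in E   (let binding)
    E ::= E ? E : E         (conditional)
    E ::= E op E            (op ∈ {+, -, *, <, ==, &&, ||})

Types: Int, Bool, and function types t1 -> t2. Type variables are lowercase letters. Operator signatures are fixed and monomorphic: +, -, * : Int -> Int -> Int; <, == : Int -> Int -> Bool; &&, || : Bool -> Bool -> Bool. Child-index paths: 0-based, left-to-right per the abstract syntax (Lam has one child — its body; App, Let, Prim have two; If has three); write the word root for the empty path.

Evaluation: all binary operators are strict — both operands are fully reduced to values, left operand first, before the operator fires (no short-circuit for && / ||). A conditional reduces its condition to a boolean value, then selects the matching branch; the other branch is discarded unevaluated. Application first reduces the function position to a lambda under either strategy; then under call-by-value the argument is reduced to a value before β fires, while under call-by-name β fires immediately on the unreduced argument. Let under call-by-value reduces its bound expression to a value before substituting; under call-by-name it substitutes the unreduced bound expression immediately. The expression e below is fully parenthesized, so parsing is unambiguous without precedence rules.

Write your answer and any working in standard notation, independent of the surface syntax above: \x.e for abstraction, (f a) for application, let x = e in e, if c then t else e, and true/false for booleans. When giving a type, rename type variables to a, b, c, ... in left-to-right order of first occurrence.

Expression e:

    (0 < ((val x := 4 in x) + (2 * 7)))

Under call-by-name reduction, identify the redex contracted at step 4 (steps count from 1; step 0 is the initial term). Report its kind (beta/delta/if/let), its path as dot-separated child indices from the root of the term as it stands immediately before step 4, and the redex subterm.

Derivation:
step 0: (0 < ((let x = 4 in x) + (2 * 7)))
step 1: [let@1.0] (0 < (4 + (2 * 7)))
step 2: [delta@1.1] (0 < (4 + 14))
step 3: [delta@1] (0 < 18)
step 4: [delta@root] true

Answer: delta at root : (0 < 18)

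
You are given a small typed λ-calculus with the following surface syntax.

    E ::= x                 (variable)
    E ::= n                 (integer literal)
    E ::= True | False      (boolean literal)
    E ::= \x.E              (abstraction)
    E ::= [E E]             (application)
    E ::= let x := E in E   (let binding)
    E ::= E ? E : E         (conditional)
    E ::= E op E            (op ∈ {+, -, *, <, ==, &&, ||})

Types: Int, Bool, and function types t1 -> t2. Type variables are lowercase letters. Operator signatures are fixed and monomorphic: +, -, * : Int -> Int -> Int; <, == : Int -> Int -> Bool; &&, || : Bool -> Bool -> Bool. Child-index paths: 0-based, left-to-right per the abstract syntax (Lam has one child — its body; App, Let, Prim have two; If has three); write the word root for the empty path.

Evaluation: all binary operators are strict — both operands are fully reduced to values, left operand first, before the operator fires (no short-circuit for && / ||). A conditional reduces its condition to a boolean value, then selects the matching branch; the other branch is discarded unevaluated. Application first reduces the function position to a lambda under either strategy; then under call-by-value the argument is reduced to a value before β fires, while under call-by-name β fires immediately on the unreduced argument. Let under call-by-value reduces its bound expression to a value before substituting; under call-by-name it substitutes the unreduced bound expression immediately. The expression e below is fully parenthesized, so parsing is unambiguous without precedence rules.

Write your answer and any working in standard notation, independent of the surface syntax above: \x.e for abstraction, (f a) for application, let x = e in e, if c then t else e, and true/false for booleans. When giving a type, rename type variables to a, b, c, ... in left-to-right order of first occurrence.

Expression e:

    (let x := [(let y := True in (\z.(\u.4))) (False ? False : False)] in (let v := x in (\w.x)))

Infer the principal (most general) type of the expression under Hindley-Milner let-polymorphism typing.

Derivation:
let y : Bool
\u._ : b -> Int
\z._ : a -> b -> Int
  unify Bool ~ Bool
  unify Bool ~ Bool
  unify a -> b -> Int ~ Bool -> c
  unify a ~ Bool
  unify b -> Int ~ c
_ _ : b -> Int
let x : forall. b -> Int
x : d -> Int
let v : forall. d -> Int
x : f -> Int
\w._ : e -> f -> Int

Answer: a -> b -> Int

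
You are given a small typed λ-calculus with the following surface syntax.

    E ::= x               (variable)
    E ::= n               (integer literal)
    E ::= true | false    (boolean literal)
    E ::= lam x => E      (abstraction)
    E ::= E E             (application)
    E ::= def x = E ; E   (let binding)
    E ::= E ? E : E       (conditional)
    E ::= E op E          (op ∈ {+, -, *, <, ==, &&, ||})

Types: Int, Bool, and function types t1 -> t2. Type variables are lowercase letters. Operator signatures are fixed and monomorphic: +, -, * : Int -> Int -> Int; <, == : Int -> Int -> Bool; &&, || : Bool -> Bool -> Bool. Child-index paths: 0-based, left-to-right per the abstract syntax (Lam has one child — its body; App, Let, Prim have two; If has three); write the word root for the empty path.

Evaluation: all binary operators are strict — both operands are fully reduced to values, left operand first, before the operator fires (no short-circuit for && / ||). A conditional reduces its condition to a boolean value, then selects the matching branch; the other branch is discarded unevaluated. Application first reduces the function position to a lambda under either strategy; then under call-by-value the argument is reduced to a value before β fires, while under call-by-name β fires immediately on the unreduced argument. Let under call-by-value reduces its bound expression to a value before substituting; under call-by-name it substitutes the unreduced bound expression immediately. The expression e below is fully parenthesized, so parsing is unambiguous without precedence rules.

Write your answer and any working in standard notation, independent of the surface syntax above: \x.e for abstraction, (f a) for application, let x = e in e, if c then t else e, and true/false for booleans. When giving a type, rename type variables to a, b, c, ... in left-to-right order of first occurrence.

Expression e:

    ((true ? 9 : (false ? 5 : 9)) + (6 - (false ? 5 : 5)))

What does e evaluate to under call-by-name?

Answer: 10

Working:
step 0: ((if true then 9 else (if false then 5 else 9)) + (6 - (if false then 5 else 5)))
step 1: [if@0] (9 + (6 - (if false then 5 else 5)))
step 2: [if@1.1] (9 + (6 - 5))
step 3: [delta@1] (9 + 1)
step 4: [delta@root] 10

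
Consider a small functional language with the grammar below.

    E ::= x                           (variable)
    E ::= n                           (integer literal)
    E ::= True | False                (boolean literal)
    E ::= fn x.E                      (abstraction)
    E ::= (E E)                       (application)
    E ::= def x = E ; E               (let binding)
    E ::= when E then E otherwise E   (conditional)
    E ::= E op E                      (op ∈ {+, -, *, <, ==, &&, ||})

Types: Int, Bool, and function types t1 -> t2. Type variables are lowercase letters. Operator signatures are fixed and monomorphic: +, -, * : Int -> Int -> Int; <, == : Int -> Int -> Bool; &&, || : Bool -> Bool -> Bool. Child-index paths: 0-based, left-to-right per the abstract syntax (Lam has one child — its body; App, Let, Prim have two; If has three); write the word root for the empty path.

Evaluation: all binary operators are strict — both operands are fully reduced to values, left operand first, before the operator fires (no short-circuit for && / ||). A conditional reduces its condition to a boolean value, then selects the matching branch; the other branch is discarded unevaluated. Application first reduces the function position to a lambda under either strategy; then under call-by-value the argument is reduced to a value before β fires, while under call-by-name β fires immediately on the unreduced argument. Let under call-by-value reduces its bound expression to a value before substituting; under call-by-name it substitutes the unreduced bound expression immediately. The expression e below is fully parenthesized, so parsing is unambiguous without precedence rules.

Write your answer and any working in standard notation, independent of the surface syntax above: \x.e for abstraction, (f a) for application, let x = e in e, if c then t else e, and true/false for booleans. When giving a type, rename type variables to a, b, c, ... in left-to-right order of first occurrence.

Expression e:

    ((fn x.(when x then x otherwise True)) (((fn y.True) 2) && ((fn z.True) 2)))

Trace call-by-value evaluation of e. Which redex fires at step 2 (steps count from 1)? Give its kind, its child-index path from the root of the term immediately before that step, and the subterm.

Working:
step 0: ((\x.(if x then x else true)) (((\y.true) 2) && ((\z.true) 2)))
step 1: [beta@1.0] ((\x.(if x then x else true)) (true && ((\z.true) 2)))
step 2: [beta@1.1] ((\x.(if x then x else true)) (true && true))

Answer: beta at 1.1 : ((\z.true) 2)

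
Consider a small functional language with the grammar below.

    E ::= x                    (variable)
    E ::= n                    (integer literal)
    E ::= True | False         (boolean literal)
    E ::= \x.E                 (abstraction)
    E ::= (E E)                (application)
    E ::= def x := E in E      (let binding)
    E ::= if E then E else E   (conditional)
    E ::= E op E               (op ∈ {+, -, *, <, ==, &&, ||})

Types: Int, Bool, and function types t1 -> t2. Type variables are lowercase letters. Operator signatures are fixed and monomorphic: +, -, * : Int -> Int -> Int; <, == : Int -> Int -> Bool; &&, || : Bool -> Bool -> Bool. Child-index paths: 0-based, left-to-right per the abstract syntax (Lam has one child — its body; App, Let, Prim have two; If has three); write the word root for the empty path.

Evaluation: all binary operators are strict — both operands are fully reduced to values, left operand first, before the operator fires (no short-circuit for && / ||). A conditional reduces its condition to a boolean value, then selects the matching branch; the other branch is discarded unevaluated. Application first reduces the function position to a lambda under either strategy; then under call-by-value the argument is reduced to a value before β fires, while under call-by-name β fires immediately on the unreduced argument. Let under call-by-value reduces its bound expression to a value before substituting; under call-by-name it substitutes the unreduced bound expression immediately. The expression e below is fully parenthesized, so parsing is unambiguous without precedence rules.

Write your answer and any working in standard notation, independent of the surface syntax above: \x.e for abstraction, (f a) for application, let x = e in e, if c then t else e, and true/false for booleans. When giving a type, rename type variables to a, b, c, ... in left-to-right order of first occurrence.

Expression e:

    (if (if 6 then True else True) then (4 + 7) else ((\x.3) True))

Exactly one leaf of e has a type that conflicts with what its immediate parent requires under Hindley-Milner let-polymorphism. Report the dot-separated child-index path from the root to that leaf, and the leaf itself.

Answer: 0.0 : 6

Working:
  unify Int ~ Bool
  FAIL: mismatch Int ~ Bool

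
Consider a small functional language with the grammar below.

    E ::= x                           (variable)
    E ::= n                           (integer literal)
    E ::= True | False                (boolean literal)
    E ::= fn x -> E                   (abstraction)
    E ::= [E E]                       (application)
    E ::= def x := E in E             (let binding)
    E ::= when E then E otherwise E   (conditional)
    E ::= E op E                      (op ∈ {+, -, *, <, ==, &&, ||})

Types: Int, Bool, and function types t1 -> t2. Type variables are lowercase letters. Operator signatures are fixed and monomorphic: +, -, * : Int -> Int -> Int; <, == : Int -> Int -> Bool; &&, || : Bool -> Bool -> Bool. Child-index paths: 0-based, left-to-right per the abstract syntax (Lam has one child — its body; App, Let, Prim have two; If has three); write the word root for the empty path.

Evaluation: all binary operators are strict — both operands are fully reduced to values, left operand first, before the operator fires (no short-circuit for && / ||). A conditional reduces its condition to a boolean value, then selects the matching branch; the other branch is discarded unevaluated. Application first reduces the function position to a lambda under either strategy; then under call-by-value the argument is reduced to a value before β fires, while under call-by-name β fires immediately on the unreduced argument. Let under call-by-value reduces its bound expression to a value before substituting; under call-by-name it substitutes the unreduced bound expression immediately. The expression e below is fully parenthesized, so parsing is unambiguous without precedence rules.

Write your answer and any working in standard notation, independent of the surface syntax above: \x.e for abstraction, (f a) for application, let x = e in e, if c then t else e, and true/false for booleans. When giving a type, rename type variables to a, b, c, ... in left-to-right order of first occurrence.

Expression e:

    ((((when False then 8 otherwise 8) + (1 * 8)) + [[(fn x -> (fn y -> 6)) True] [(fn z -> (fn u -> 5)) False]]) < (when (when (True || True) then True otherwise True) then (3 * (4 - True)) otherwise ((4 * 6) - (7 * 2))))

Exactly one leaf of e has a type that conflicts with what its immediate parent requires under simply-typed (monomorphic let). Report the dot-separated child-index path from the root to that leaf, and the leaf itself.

Answer: 1.1.1.1 : true

Derivation:
  unify Bool ~ Bool
  unify Int ~ Int
  unify Int ~ Int
  unify Int ~ Int
  unify Int ~ Int
  unify Int ~ Int
  unify Int ~ Int
\y._ : b -> Int
\x._ : a -> b -> Int
  unify a -> b -> Int ~ Bool -> c
  unify a ~ Bool
  unify b -> Int ~ c
_ _ : b -> Int
\u._ : e -> Int
\z._ : d -> e -> Int
  unify d -> e -> Int ~ Bool -> f
  unify d ~ Bool
  unify e -> Int ~ f
_ _ : e -> Int
  unify b -> Int ~ (e -> Int) -> g
  unify b ~ e -> Int
  unify Int ~ g
_ _ : Int
  unify Int ~ Int
  unify Int ~ Int
  unify Bool ~ Bool
  unify Bool ~ Bool
  unify Bool ~ Bool
  unify Bool ~ Bool
  unify Bool ~ Bool
  unify Int ~ Int
  unify Int ~ Int
  unify Bool ~ Int
  FAIL: mismatch Bool ~ Int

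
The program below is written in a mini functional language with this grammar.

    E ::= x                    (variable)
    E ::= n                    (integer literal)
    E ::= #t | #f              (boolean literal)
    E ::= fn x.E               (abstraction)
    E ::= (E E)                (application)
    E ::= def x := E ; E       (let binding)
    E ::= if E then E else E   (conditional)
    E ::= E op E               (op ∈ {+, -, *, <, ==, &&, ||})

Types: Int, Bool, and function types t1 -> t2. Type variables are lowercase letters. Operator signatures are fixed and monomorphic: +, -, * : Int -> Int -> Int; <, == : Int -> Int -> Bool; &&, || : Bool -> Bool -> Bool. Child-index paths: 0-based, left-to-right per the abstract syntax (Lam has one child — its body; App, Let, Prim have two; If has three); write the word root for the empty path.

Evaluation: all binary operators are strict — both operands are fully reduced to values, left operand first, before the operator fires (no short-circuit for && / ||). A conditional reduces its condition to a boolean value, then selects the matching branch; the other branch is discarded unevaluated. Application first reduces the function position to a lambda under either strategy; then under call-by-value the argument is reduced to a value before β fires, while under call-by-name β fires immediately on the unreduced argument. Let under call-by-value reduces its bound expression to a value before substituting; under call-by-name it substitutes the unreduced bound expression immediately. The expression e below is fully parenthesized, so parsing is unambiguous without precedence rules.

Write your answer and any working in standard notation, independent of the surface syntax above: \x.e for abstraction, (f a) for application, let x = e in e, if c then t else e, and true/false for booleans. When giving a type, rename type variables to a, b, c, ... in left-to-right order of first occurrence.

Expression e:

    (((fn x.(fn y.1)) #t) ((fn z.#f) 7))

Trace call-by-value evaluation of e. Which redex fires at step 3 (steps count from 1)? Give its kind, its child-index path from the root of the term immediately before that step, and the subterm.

Derivation:
step 0: (((\x.(\y.1)) true) ((\z.false) 7))
step 1: [beta@0] ((\y.1) ((\z.false) 7))
step 2: [beta@1] ((\y.1) false)
step 3: [beta@root] 1

Answer: beta at root : ((\y.1) false)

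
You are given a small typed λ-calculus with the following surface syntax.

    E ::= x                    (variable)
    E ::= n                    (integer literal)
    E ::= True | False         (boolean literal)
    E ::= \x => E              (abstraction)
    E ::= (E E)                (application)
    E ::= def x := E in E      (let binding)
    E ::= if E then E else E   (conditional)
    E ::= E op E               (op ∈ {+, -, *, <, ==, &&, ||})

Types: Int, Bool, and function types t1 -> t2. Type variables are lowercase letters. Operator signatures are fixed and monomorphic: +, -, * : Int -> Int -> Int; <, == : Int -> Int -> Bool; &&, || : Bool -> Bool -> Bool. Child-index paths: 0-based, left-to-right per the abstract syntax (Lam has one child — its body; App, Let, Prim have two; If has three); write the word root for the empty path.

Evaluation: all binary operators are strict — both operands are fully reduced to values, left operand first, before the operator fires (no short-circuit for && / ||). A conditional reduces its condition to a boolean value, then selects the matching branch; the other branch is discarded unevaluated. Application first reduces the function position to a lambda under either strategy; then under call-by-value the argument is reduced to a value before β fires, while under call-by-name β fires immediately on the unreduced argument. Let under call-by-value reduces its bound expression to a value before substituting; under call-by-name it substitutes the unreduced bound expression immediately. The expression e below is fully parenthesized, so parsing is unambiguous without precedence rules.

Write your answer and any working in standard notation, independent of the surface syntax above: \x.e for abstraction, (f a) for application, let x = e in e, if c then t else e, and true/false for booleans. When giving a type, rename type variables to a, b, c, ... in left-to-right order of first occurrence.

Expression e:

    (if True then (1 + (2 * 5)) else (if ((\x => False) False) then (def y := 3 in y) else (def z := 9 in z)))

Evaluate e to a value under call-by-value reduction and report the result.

Answer: 11

Working:
step 0: (if true then (1 + (2 * 5)) else (if ((\x.false) false) then (let y = 3 in y) else (let z = 9 in z)))
step 1: [if@root] (1 + (2 * 5))
step 2: [delta@1] (1 + 10)
step 3: [delta@root] 11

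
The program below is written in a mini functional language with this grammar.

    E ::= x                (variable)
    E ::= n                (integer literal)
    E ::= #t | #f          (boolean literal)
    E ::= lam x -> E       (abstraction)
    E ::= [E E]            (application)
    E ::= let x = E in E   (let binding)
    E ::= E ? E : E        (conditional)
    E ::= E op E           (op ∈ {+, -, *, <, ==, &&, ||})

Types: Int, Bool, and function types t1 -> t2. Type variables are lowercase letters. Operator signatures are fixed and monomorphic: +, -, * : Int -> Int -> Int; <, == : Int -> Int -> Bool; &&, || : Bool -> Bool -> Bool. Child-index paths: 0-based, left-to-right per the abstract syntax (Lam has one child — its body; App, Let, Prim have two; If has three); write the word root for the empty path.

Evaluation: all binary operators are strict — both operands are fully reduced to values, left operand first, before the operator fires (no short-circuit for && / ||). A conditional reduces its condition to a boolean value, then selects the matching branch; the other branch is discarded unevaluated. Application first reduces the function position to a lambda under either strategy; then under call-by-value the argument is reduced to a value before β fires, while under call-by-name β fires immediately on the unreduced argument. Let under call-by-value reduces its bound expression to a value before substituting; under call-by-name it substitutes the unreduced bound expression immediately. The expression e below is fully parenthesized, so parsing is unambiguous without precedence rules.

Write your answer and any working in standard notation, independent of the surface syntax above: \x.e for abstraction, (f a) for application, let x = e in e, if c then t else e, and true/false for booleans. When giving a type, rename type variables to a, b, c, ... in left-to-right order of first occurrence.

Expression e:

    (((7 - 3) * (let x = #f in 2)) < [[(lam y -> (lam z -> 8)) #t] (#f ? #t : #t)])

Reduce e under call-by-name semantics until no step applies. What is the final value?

Trace:
step 0: (((7 - 3) * (let x = false in 2)) < (((\y.(\z.8)) true) (if false then true else true)))
step 1: [delta@0.0] ((4 * (let x = false in 2)) < (((\y.(\z.8)) true) (if false then true else true)))
step 2: [let@0.1] ((4 * 2) < (((\y.(\z.8)) true) (if false then true else true)))
step 3: [delta@0] (8 < (((\y.(\z.8)) true) (if false then true else true)))
step 4: [beta@1.0] (8 < ((\z.8) (if false then true else true)))
step 5: [beta@1] (8 < 8)
step 6: [delta@root] false

Answer: false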